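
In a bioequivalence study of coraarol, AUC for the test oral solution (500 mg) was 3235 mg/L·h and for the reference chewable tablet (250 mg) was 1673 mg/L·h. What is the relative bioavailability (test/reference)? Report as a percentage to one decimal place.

F_rel = 96.7%

F_rel = (AUC_test/D_test) / (AUC_ref/D_ref)
      = (3235/500) / (1673/250)
      = 6.47 / 6.692 = 0.9668 = 96.68%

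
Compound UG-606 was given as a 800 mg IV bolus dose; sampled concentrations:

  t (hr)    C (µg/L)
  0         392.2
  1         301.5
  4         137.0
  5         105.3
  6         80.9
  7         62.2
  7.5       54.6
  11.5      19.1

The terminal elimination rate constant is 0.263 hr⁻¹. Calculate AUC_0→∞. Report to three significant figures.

Trapezoidal AUC_0→11.5:
  [0→1]: (392.2+301.5)/2 × 1 = 346.85
  [1→4]: (301.5+137.0)/2 × 3 = 657.75
  [4→5]: (137.0+105.3)/2 × 1 = 121.15
  [5→6]: (105.3+80.9)/2 × 1 = 93.1
  [6→7]: (80.9+62.2)/2 × 1 = 71.55
  [7→7.5]: (62.2+54.6)/2 × 0.5 = 29.2
  [7.5→11.5]: (54.6+19.1)/2 × 4 = 147.4
  Sum = 1467.0 µg/L·hr
Extrapolated tail: C_last / k_e = 19.1 / 0.263 = 72.624
AUC_0→∞ = 1467.0 + 72.624 = 1539.624 µg/L·hr

AUC = 1540 µg/L·hr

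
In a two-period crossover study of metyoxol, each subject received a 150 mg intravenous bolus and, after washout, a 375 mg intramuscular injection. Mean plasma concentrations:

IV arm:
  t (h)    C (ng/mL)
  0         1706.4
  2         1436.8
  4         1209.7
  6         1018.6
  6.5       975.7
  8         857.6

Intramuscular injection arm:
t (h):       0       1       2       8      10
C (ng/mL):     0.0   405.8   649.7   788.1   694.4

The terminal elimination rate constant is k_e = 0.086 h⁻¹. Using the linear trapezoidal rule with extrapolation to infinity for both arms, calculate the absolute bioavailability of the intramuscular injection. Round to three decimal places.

Trapezoidal AUC_0→8 (IV):
  [0→2]: (1706.4+1436.8)/2 × 2 = 3143.2
  [2→4]: (1436.8+1209.7)/2 × 2 = 2646.5
  [4→6]: (1209.7+1018.6)/2 × 2 = 2228.3
  [6→6.5]: (1018.6+975.7)/2 × 0.5 = 498.575
  [6.5→8]: (975.7+857.6)/2 × 1.5 = 1374.975
  Sum = 9891.55 ng/mL·h
IV tail: 857.6/0.086 = 9972.093; AUC_iv,0→∞ = 9891.55 + 9972.093 = 19863.643 ng/mL·h
Trapezoidal AUC_0→10 (intramuscular injection):
  [0→1]: (0.0+405.8)/2 × 1 = 202.9
  [1→2]: (405.8+649.7)/2 × 1 = 527.75
  [2→8]: (649.7+788.1)/2 × 6 = 4313.4
  [8→10]: (788.1+694.4)/2 × 2 = 1482.5
  Sum = 6526.55 ng/mL·h
intramuscular injection tail: 694.4/0.086 = 8074.419; AUC_ev,0→∞ = 6526.55 + 8074.419 = 14600.969 ng/mL·h
F = (AUC_ev/D_ev)/(AUC_iv/D_iv) = (14600.969/375)/(19863.643/150) = 38.9359/132.424 = 0.2940

F = 0.294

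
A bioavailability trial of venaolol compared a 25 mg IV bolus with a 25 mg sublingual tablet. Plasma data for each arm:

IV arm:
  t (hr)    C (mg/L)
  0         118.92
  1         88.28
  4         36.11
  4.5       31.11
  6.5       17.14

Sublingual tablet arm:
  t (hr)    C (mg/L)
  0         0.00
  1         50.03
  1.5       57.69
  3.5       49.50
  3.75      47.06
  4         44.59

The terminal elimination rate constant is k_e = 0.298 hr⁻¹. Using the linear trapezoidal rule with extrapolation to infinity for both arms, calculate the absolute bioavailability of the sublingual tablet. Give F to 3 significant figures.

F = 0.805

Trapezoidal AUC_0→6.5 (IV):
  [0→1]: (118.92+88.28)/2 × 1 = 103.6
  [1→4]: (88.28+36.11)/2 × 3 = 186.585
  [4→4.5]: (36.11+31.11)/2 × 0.5 = 16.805
  [4.5→6.5]: (31.11+17.14)/2 × 2 = 48.25
  Sum = 355.24 mg/L·hr
IV tail: 17.14/0.298 = 57.517; AUC_iv,0→∞ = 355.24 + 57.517 = 412.757 mg/L·hr
Trapezoidal AUC_0→4 (sublingual tablet):
  [0→1]: (0.00+50.03)/2 × 1 = 25.015
  [1→1.5]: (50.03+57.69)/2 × 0.5 = 26.93
  [1.5→3.5]: (57.69+49.50)/2 × 2 = 107.19
  [3.5→3.75]: (49.50+47.06)/2 × 0.25 = 12.07
  [3.75→4]: (47.06+44.59)/2 × 0.25 = 11.45625
  Sum = 182.66125 mg/L·hr
sublingual tablet tail: 44.59/0.298 = 149.631; AUC_ev,0→∞ = 182.66125 + 149.631 = 332.29225 mg/L·hr
F = (AUC_ev/D_ev)/(AUC_iv/D_iv) = (332.29225/25)/(412.757/25) = 13.29169/16.51028 = 0.8051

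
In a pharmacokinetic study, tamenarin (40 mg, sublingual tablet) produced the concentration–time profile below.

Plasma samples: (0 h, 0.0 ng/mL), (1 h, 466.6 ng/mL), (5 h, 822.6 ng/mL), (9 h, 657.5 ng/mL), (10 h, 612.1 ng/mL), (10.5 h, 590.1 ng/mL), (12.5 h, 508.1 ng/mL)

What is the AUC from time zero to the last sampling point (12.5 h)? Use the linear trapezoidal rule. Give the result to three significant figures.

Trapezoidal AUC_0→12.5:
  [0→1]: (0.0+466.6)/2 × 1 = 233.3
  [1→5]: (466.6+822.6)/2 × 4 = 2578.4
  [5→9]: (822.6+657.5)/2 × 4 = 2960.2
  [9→10]: (657.5+612.1)/2 × 1 = 634.8
  [10→10.5]: (612.1+590.1)/2 × 0.5 = 300.55
  [10.5→12.5]: (590.1+508.1)/2 × 2 = 1098.2
  Sum = 7805.45 ng/mL·h

AUC = 7810 ng/mL·h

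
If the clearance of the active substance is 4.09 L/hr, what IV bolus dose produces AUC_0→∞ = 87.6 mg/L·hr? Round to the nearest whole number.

Dose = 358 mg

Dose_iv = CL × AUC_0→∞
     = 4.09 × 87.6 = 358.284 mg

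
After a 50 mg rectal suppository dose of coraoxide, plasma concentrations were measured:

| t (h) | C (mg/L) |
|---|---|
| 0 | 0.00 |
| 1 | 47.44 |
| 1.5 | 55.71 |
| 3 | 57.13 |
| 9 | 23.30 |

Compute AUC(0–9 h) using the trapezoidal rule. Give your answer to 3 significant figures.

AUC = 375 mg/L·h

Trapezoidal AUC_0→9:
  [0→1]: (0.00+47.44)/2 × 1 = 23.72
  [1→1.5]: (47.44+55.71)/2 × 0.5 = 25.7875
  [1.5→3]: (55.71+57.13)/2 × 1.5 = 84.63
  [3→9]: (57.13+23.30)/2 × 6 = 241.29
  Sum = 375.4275 mg/L·h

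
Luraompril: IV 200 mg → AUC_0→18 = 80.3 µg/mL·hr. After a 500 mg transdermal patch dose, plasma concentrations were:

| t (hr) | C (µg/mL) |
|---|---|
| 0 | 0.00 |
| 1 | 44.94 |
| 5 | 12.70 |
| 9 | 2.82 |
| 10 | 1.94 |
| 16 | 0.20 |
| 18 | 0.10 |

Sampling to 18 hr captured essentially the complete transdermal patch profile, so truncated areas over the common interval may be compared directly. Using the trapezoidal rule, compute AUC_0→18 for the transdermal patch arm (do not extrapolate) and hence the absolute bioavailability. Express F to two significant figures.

Trapezoidal AUC_0→18 (transdermal patch):
  [0→1]: (0.00+44.94)/2 × 1 = 22.47
  [1→5]: (44.94+12.70)/2 × 4 = 115.28
  [5→9]: (12.70+2.82)/2 × 4 = 31.04
  [9→10]: (2.82+1.94)/2 × 1 = 2.38
  [10→16]: (1.94+0.20)/2 × 6 = 6.42
  [16→18]: (0.20+0.10)/2 × 2 = 0.3
  Sum = 177.89 µg/mL·hr
F = (AUC_ev/D_ev)/(AUC_iv/D_iv) = (177.89/500)/(80.3/200) = 0.35578/0.4015 = 0.8861

F = 0.89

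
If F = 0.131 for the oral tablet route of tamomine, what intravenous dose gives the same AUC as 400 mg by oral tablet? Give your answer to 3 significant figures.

D_iv = 52.4 mg

Systemic exposure from an extravascular dose = F × D_ev, so the equivalent IV dose is F × D_ev.
D_iv = F × D_ev = 0.131 × 400 = 52.4 mg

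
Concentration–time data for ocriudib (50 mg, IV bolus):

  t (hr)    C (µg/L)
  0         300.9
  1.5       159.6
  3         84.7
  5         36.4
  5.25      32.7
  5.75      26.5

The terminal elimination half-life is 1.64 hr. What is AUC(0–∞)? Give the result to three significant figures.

Trapezoidal AUC_0→5.75:
  [0→1.5]: (300.9+159.6)/2 × 1.5 = 345.375
  [1.5→3]: (159.6+84.7)/2 × 1.5 = 183.225
  [3→5]: (84.7+36.4)/2 × 2 = 121.1
  [5→5.25]: (36.4+32.7)/2 × 0.25 = 8.6375
  [5.25→5.75]: (32.7+26.5)/2 × 0.5 = 14.8
  Sum = 673.1375 µg/L·hr
k_e = ln2 / t½ = 0.693147 / 1.64 = 0.4227 hr^-1
Extrapolated tail: C_last / k_e = 26.5 / 0.4227 = 62.692
AUC_0→∞ = 673.1375 + 62.692 = 735.8295 µg/L·hr

AUC = 736 µg/L·hr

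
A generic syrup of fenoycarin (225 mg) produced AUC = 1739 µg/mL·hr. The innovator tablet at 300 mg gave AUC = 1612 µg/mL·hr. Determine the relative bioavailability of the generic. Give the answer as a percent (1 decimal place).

F_rel = (AUC_test/D_test) / (AUC_ref/D_ref)
      = (1739/225) / (1612/300)
      = 7.72889 / 5.37333 = 1.4384 = 143.84%

F_rel = 143.8%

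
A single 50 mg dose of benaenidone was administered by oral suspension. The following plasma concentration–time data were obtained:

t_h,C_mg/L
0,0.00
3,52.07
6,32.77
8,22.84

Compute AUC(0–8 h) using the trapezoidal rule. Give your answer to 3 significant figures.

Trapezoidal AUC_0→8:
  [0→3]: (0.00+52.07)/2 × 3 = 78.105
  [3→6]: (52.07+32.77)/2 × 3 = 127.26
  [6→8]: (32.77+22.84)/2 × 2 = 55.61
  Sum = 260.975 mg/L·h

AUC = 261 mg/L·h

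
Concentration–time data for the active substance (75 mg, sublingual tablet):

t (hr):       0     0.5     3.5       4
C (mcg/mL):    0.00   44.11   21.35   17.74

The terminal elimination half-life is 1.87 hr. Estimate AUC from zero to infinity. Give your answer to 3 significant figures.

AUC = 167 mcg/mL·hr

Trapezoidal AUC_0→4:
  [0→0.5]: (0.00+44.11)/2 × 0.5 = 11.0275
  [0.5→3.5]: (44.11+21.35)/2 × 3 = 98.19
  [3.5→4]: (21.35+17.74)/2 × 0.5 = 9.7725
  Sum = 118.99 mcg/mL·hr
k_e = ln2 / t½ = 0.693147 / 1.87 = 0.3707 hr^-1
Extrapolated tail: C_last / k_e = 17.74 / 0.3707 = 47.855
AUC_0→∞ = 118.99 + 47.855 = 166.845 mcg/mL·hr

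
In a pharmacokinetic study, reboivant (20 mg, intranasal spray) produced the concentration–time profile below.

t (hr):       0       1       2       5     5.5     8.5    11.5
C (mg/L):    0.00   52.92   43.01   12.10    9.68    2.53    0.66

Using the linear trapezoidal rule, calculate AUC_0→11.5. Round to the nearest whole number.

AUC = 186 mg/L·hr

Trapezoidal AUC_0→11.5:
  [0→1]: (0.00+52.92)/2 × 1 = 26.46
  [1→2]: (52.92+43.01)/2 × 1 = 47.965
  [2→5]: (43.01+12.10)/2 × 3 = 82.665
  [5→5.5]: (12.10+9.68)/2 × 0.5 = 5.445
  [5.5→8.5]: (9.68+2.53)/2 × 3 = 18.315
  [8.5→11.5]: (2.53+0.66)/2 × 3 = 4.785
  Sum = 185.635 mg/L·hr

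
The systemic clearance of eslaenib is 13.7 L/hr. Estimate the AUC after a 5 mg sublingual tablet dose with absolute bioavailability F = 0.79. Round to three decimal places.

AUC_0→∞ = F × Dose / CL
        = 0.79 × 5 / 13.7 = 0.288321 mg/L·hr

AUC = 0.288 mg/L·hr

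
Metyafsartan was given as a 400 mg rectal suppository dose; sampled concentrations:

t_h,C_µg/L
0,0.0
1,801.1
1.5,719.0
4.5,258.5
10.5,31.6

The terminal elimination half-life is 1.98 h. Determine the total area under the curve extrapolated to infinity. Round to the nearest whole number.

Trapezoidal AUC_0→10.5:
  [0→1]: (0.0+801.1)/2 × 1 = 400.55
  [1→1.5]: (801.1+719.0)/2 × 0.5 = 380.025
  [1.5→4.5]: (719.0+258.5)/2 × 3 = 1466.25
  [4.5→10.5]: (258.5+31.6)/2 × 6 = 870.3
  Sum = 3117.125 µg/L·h
k_e = ln2 / t½ = 0.693147 / 1.98 = 0.3501 h^-1
Extrapolated tail: C_last / k_e = 31.6 / 0.3501 = 90.260
AUC_0→∞ = 3117.125 + 90.260 = 3207.385 µg/L·h

AUC = 3207 µg/L·h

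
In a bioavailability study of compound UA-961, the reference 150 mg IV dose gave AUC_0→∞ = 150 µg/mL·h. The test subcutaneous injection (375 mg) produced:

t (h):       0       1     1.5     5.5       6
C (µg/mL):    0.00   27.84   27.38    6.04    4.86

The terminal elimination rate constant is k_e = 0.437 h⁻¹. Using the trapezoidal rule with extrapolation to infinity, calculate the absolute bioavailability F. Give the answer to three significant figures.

F = 0.289

Trapezoidal AUC_0→6 (subcutaneous injection):
  [0→1]: (0.00+27.84)/2 × 1 = 13.92
  [1→1.5]: (27.84+27.38)/2 × 0.5 = 13.805
  [1.5→5.5]: (27.38+6.04)/2 × 4 = 66.84
  [5.5→6]: (6.04+4.86)/2 × 0.5 = 2.725
  Sum = 97.29 µg/mL·h
Tail: C_last/k_e = 4.86/0.437 = 11.121
AUC_0→∞ (subcutaneous injection) = 97.29 + 11.121 = 108.411 µg/mL·h
F = (AUC_ev/D_ev)/(AUC_iv/D_iv) = (108.411/375)/(150/150) = 0.289096/1 = 0.2891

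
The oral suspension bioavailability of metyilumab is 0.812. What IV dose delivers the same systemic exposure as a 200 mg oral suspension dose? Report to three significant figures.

Systemic exposure from an extravascular dose = F × D_ev, so the equivalent IV dose is F × D_ev.
D_iv = F × D_ev = 0.812 × 200 = 162.4 mg

D_iv = 162 mg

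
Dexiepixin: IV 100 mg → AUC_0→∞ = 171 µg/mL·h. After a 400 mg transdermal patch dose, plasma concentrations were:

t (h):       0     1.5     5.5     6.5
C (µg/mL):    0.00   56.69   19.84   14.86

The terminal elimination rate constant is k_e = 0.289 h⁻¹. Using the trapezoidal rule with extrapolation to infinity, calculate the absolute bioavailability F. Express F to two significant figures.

F = 0.39

Trapezoidal AUC_0→6.5 (transdermal patch):
  [0→1.5]: (0.00+56.69)/2 × 1.5 = 42.5175
  [1.5→5.5]: (56.69+19.84)/2 × 4 = 153.06
  [5.5→6.5]: (19.84+14.86)/2 × 1 = 17.35
  Sum = 212.9275 µg/mL·h
Tail: C_last/k_e = 14.86/0.289 = 51.419
AUC_0→∞ (transdermal patch) = 212.9275 + 51.419 = 264.3465 µg/mL·h
F = (AUC_ev/D_ev)/(AUC_iv/D_iv) = (264.3465/400)/(171/100) = 0.66086625/1.71 = 0.3865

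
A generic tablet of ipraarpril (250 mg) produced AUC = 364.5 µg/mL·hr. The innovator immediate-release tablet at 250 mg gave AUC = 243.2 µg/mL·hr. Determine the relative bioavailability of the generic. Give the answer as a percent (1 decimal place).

F_rel = (AUC_test/D_test) / (AUC_ref/D_ref)
      = (364.5/250) / (243.2/250)
      = 1.458 / 0.9728 = 1.4988 = 149.88%

F_rel = 149.9%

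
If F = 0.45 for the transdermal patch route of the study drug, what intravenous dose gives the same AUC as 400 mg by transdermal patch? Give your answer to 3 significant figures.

Systemic exposure from an extravascular dose = F × D_ev, so the equivalent IV dose is F × D_ev.
D_iv = F × D_ev = 0.45 × 400 = 180 mg

D_iv = 180 mg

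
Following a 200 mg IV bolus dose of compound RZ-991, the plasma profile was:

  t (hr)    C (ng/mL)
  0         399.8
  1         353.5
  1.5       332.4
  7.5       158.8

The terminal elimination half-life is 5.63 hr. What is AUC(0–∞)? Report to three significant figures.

Trapezoidal AUC_0→7.5:
  [0→1]: (399.8+353.5)/2 × 1 = 376.65
  [1→1.5]: (353.5+332.4)/2 × 0.5 = 171.475
  [1.5→7.5]: (332.4+158.8)/2 × 6 = 1473.6
  Sum = 2021.725 ng/mL·hr
k_e = ln2 / t½ = 0.693147 / 5.63 = 0.1231 hr^-1
Extrapolated tail: C_last / k_e = 158.8 / 0.1231 = 1290.008
AUC_0→∞ = 2021.725 + 1290.008 = 3311.733 ng/mL·hr

AUC = 3310 ng/mL·hr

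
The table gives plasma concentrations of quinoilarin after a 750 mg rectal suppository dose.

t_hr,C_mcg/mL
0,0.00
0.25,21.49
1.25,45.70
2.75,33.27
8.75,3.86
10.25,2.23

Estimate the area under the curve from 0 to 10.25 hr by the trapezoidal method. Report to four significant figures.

Trapezoidal AUC_0→10.25:
  [0→0.25]: (0.00+21.49)/2 × 0.25 = 2.68625
  [0.25→1.25]: (21.49+45.70)/2 × 1 = 33.595
  [1.25→2.75]: (45.70+33.27)/2 × 1.5 = 59.2275
  [2.75→8.75]: (33.27+3.86)/2 × 6 = 111.39
  [8.75→10.25]: (3.86+2.23)/2 × 1.5 = 4.5675
  Sum = 211.46625 mcg/mL·hr

AUC = 211.5 mcg/mL·hr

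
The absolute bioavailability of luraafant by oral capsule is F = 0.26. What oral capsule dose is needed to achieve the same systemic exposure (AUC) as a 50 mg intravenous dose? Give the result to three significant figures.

D_oral = 192 mg

For equal systemic exposure: F × D_ev = D_iv
D_ev = D_iv / F = 50 / 0.26 = 192.308 mg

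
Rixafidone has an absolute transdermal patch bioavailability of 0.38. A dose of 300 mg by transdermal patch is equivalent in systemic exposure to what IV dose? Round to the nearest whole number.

D_iv = 114 mg

Systemic exposure from an extravascular dose = F × D_ev, so the equivalent IV dose is F × D_ev.
D_iv = F × D_ev = 0.38 × 300 = 114 mg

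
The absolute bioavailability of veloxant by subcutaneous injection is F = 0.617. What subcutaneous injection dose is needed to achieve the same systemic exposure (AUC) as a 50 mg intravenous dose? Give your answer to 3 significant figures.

For equal systemic exposure: F × D_ev = D_iv
D_ev = D_iv / F = 50 / 0.617 = 81.0373 mg

D_subcutaneous = 81.0 mg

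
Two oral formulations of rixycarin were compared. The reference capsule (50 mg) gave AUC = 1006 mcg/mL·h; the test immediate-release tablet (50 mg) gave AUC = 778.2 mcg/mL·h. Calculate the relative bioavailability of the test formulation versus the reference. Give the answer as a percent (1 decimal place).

F_rel = (AUC_test/D_test) / (AUC_ref/D_ref)
      = (778.2/50) / (1006/50)
      = 15.564 / 20.12 = 0.7736 = 77.36%

F_rel = 77.4%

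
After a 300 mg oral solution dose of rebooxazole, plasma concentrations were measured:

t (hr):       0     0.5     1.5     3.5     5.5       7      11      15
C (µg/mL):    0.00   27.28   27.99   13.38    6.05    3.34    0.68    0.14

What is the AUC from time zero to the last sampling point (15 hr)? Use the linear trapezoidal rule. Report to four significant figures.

AUC = 112.0 µg/mL·hr

Trapezoidal AUC_0→15:
  [0→0.5]: (0.00+27.28)/2 × 0.5 = 6.82
  [0.5→1.5]: (27.28+27.99)/2 × 1 = 27.635
  [1.5→3.5]: (27.99+13.38)/2 × 2 = 41.37
  [3.5→5.5]: (13.38+6.05)/2 × 2 = 19.43
  [5.5→7]: (6.05+3.34)/2 × 1.5 = 7.0425
  [7→11]: (3.34+0.68)/2 × 4 = 8.04
  [11→15]: (0.68+0.14)/2 × 4 = 1.64
  Sum = 111.9775 µg/mL·hr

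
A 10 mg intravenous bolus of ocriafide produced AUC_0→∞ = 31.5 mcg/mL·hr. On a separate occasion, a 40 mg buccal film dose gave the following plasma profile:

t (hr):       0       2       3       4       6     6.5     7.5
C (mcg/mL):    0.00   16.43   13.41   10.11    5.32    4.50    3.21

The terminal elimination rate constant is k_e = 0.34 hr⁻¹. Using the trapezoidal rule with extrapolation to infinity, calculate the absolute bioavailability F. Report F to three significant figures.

F = 0.590

Trapezoidal AUC_0→7.5 (buccal film):
  [0→2]: (0.00+16.43)/2 × 2 = 16.43
  [2→3]: (16.43+13.41)/2 × 1 = 14.92
  [3→4]: (13.41+10.11)/2 × 1 = 11.76
  [4→6]: (10.11+5.32)/2 × 2 = 15.43
  [6→6.5]: (5.32+4.50)/2 × 0.5 = 2.455
  [6.5→7.5]: (4.50+3.21)/2 × 1 = 3.855
  Sum = 64.85 mcg/mL·hr
Tail: C_last/k_e = 3.21/0.34 = 9.441
AUC_0→∞ (buccal film) = 64.85 + 9.441 = 74.291 mcg/mL·hr
F = (AUC_ev/D_ev)/(AUC_iv/D_iv) = (74.291/40)/(31.5/10) = 1.857275/3.15 = 0.5896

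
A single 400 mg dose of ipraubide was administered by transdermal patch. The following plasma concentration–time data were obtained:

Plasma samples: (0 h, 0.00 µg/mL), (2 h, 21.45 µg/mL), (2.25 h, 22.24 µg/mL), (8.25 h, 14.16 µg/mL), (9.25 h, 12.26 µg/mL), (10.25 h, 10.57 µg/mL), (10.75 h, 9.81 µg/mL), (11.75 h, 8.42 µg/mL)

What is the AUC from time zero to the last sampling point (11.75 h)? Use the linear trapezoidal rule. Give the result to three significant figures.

AUC = 175 µg/mL·h

Trapezoidal AUC_0→11.75:
  [0→2]: (0.00+21.45)/2 × 2 = 21.45
  [2→2.25]: (21.45+22.24)/2 × 0.25 = 5.46125
  [2.25→8.25]: (22.24+14.16)/2 × 6 = 109.2
  [8.25→9.25]: (14.16+12.26)/2 × 1 = 13.21
  [9.25→10.25]: (12.26+10.57)/2 × 1 = 11.415
  [10.25→10.75]: (10.57+9.81)/2 × 0.5 = 5.095
  [10.75→11.75]: (9.81+8.42)/2 × 1 = 9.115
  Sum = 174.94625 µg/mL·h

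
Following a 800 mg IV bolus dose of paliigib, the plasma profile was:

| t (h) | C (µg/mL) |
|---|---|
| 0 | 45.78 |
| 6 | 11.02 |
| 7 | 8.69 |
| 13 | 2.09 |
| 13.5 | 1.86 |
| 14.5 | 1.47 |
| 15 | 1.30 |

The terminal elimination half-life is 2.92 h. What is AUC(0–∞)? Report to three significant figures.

AUC = 221 µg/mL·h

Trapezoidal AUC_0→15:
  [0→6]: (45.78+11.02)/2 × 6 = 170.4
  [6→7]: (11.02+8.69)/2 × 1 = 9.855
  [7→13]: (8.69+2.09)/2 × 6 = 32.34
  [13→13.5]: (2.09+1.86)/2 × 0.5 = 0.9875
  [13.5→14.5]: (1.86+1.47)/2 × 1 = 1.665
  [14.5→15]: (1.47+1.30)/2 × 0.5 = 0.6925
  Sum = 215.94 µg/mL·h
k_e = ln2 / t½ = 0.693147 / 2.92 = 0.2374 h^-1
Extrapolated tail: C_last / k_e = 1.30 / 0.2374 = 5.476
AUC_0→∞ = 215.94 + 5.476 = 221.416 µg/mL·h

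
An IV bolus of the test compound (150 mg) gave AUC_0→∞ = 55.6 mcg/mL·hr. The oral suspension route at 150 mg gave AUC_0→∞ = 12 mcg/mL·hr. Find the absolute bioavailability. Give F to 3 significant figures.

F = 0.216

F = (AUC_ev / D_ev) / (AUC_iv / D_iv)
  = (12/150) / (55.6/150)
  = 0.08 / 0.370667 = 0.2158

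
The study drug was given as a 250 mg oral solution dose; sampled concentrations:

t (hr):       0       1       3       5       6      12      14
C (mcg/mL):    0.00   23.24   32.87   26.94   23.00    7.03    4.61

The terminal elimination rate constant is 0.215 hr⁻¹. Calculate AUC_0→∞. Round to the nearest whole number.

Trapezoidal AUC_0→14:
  [0→1]: (0.00+23.24)/2 × 1 = 11.62
  [1→3]: (23.24+32.87)/2 × 2 = 56.11
  [3→5]: (32.87+26.94)/2 × 2 = 59.81
  [5→6]: (26.94+23.00)/2 × 1 = 24.97
  [6→12]: (23.00+7.03)/2 × 6 = 90.09
  [12→14]: (7.03+4.61)/2 × 2 = 11.64
  Sum = 254.24 mcg/mL·hr
Extrapolated tail: C_last / k_e = 4.61 / 0.215 = 21.442
AUC_0→∞ = 254.24 + 21.442 = 275.682 mcg/mL·hr

AUC = 276 mcg/mL·hr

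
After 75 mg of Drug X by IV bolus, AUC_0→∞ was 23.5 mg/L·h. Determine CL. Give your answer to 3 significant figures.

CL = Dose_iv / AUC_0→∞
   = 75 / 23.5 = 3.19149 L/h

CL = 3.19 L/h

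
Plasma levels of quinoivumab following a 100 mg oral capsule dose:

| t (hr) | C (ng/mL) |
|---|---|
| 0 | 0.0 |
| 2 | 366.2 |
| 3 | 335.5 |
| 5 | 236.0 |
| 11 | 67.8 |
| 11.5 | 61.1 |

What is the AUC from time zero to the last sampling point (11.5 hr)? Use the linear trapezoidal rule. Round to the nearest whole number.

Trapezoidal AUC_0→11.5:
  [0→2]: (0.0+366.2)/2 × 2 = 366.2
  [2→3]: (366.2+335.5)/2 × 1 = 350.85
  [3→5]: (335.5+236.0)/2 × 2 = 571.5
  [5→11]: (236.0+67.8)/2 × 6 = 911.4
  [11→11.5]: (67.8+61.1)/2 × 0.5 = 32.225
  Sum = 2232.175 ng/mL·hr

AUC = 2232 ng/mL·hr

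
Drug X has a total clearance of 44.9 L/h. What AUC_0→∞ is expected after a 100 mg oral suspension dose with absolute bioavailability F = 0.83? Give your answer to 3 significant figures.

AUC_0→∞ = F × Dose / CL
        = 0.83 × 100 / 44.9 = 1.84855 mg/L·h

AUC = 1.85 mg/L·h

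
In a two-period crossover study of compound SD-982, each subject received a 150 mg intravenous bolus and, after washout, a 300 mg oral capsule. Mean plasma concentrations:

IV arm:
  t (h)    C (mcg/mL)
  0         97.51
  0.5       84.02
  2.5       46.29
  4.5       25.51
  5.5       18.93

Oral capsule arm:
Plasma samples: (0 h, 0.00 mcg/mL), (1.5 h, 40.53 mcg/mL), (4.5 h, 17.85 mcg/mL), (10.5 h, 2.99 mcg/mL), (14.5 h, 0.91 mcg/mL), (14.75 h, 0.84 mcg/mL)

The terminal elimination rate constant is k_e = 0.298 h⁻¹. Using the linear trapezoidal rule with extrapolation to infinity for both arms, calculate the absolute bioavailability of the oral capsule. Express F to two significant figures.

Trapezoidal AUC_0→5.5 (IV):
  [0→0.5]: (97.51+84.02)/2 × 0.5 = 45.3825
  [0.5→2.5]: (84.02+46.29)/2 × 2 = 130.31
  [2.5→4.5]: (46.29+25.51)/2 × 2 = 71.8
  [4.5→5.5]: (25.51+18.93)/2 × 1 = 22.22
  Sum = 269.7125 mcg/mL·h
IV tail: 18.93/0.298 = 63.523; AUC_iv,0→∞ = 269.7125 + 63.523 = 333.2355 mcg/mL·h
Trapezoidal AUC_0→14.75 (oral capsule):
  [0→1.5]: (0.00+40.53)/2 × 1.5 = 30.3975
  [1.5→4.5]: (40.53+17.85)/2 × 3 = 87.57
  [4.5→10.5]: (17.85+2.99)/2 × 6 = 62.52
  [10.5→14.5]: (2.99+0.91)/2 × 4 = 7.8
  [14.5→14.75]: (0.91+0.84)/2 × 0.25 = 0.21875
  Sum = 188.50625 mcg/mL·h
oral capsule tail: 0.84/0.298 = 2.819; AUC_ev,0→∞ = 188.50625 + 2.819 = 191.32525 mcg/mL·h
F = (AUC_ev/D_ev)/(AUC_iv/D_iv) = (191.32525/300)/(333.2355/150) = 0.637751/2.22157 = 0.2871

F = 0.29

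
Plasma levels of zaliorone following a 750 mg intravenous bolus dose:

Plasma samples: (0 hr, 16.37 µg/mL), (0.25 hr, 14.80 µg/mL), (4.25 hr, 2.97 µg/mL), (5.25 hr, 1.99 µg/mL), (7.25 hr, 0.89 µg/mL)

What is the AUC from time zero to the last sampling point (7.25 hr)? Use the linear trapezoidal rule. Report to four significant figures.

AUC = 44.80 µg/mL·hr

Trapezoidal AUC_0→7.25:
  [0→0.25]: (16.37+14.80)/2 × 0.25 = 3.89625
  [0.25→4.25]: (14.80+2.97)/2 × 4 = 35.54
  [4.25→5.25]: (2.97+1.99)/2 × 1 = 2.48
  [5.25→7.25]: (1.99+0.89)/2 × 2 = 2.88
  Sum = 44.79625 µg/mL·hr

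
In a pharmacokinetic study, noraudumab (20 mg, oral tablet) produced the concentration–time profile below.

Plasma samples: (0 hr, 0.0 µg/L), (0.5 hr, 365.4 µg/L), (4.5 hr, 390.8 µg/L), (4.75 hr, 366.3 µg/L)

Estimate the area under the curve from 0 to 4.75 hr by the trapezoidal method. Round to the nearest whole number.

AUC = 1698 µg/L·hr

Trapezoidal AUC_0→4.75:
  [0→0.5]: (0.0+365.4)/2 × 0.5 = 91.35
  [0.5→4.5]: (365.4+390.8)/2 × 4 = 1512.4
  [4.5→4.75]: (390.8+366.3)/2 × 0.25 = 94.6375
  Sum = 1698.3875 µg/L·hr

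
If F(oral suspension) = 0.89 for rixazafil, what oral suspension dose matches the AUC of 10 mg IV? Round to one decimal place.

For equal systemic exposure: F × D_ev = D_iv
D_ev = D_iv / F = 10 / 0.89 = 11.236 mg

D_oral = 11.2 mg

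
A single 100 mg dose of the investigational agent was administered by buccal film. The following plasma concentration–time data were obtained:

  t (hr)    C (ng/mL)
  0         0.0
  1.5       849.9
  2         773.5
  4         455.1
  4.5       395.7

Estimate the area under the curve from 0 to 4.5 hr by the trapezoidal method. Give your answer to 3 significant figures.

Trapezoidal AUC_0→4.5:
  [0→1.5]: (0.0+849.9)/2 × 1.5 = 637.425
  [1.5→2]: (849.9+773.5)/2 × 0.5 = 405.85
  [2→4]: (773.5+455.1)/2 × 2 = 1228.6
  [4→4.5]: (455.1+395.7)/2 × 0.5 = 212.7
  Sum = 2484.575 ng/mL·hr

AUC = 2480 ng/mL·hr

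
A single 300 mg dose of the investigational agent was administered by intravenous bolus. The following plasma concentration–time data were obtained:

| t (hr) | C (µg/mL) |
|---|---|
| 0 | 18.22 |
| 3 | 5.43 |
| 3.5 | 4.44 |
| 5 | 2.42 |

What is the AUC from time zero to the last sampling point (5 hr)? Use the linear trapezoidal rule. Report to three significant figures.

Trapezoidal AUC_0→5:
  [0→3]: (18.22+5.43)/2 × 3 = 35.475
  [3→3.5]: (5.43+4.44)/2 × 0.5 = 2.4675
  [3.5→5]: (4.44+2.42)/2 × 1.5 = 5.145
  Sum = 43.0875 µg/mL·hr

AUC = 43.1 µg/mL·hr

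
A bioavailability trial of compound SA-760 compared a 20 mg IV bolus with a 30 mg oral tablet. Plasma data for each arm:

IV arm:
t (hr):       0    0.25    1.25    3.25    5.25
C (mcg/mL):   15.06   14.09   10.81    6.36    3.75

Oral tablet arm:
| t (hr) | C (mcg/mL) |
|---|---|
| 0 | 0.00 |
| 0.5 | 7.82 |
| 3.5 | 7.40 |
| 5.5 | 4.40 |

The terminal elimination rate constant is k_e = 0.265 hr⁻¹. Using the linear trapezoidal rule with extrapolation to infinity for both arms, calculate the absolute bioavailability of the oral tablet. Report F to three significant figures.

F = 0.616

Trapezoidal AUC_0→5.25 (IV):
  [0→0.25]: (15.06+14.09)/2 × 0.25 = 3.64375
  [0.25→1.25]: (14.09+10.81)/2 × 1 = 12.45
  [1.25→3.25]: (10.81+6.36)/2 × 2 = 17.17
  [3.25→5.25]: (6.36+3.75)/2 × 2 = 10.11
  Sum = 43.37375 mcg/mL·hr
IV tail: 3.75/0.265 = 14.151; AUC_iv,0→∞ = 43.37375 + 14.151 = 57.52475 mcg/mL·hr
Trapezoidal AUC_0→5.5 (oral tablet):
  [0→0.5]: (0.00+7.82)/2 × 0.5 = 1.955
  [0.5→3.5]: (7.82+7.40)/2 × 3 = 22.83
  [3.5→5.5]: (7.40+4.40)/2 × 2 = 11.8
  Sum = 36.585 mcg/mL·hr
oral tablet tail: 4.40/0.265 = 16.604; AUC_ev,0→∞ = 36.585 + 16.604 = 53.189 mcg/mL·hr
F = (AUC_ev/D_ev)/(AUC_iv/D_iv) = (53.189/30)/(57.52475/20) = 1.77297/2.8762375 = 0.6164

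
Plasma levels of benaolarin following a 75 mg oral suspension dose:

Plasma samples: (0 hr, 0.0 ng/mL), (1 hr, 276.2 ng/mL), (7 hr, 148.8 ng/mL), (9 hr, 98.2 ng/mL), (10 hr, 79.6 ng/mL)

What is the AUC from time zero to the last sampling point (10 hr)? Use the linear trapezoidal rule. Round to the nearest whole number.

Trapezoidal AUC_0→10:
  [0→1]: (0.0+276.2)/2 × 1 = 138.1
  [1→7]: (276.2+148.8)/2 × 6 = 1275.0
  [7→9]: (148.8+98.2)/2 × 2 = 247.0
  [9→10]: (98.2+79.6)/2 × 1 = 88.9
  Sum = 1749.0 ng/mL·hr

AUC = 1749 ng/mL·hr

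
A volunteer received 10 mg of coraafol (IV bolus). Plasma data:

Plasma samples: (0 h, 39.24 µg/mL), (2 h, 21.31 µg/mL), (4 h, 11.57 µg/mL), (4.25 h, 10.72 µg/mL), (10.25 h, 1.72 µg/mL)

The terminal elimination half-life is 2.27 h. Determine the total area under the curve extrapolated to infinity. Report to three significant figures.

Trapezoidal AUC_0→10.25:
  [0→2]: (39.24+21.31)/2 × 2 = 60.55
  [2→4]: (21.31+11.57)/2 × 2 = 32.88
  [4→4.25]: (11.57+10.72)/2 × 0.25 = 2.78625
  [4.25→10.25]: (10.72+1.72)/2 × 6 = 37.32
  Sum = 133.53625 µg/mL·h
k_e = ln2 / t½ = 0.693147 / 2.27 = 0.3054 h^-1
Extrapolated tail: C_last / k_e = 1.72 / 0.3054 = 5.632
AUC_0→∞ = 133.53625 + 5.632 = 139.16825 µg/mL·h

AUC = 139 µg/mL·h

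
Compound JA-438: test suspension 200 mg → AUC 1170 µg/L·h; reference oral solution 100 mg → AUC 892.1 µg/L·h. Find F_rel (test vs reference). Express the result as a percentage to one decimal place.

F_rel = 65.6%

F_rel = (AUC_test/D_test) / (AUC_ref/D_ref)
      = (1170/200) / (892.1/100)
      = 5.85 / 8.921 = 0.6558 = 65.58%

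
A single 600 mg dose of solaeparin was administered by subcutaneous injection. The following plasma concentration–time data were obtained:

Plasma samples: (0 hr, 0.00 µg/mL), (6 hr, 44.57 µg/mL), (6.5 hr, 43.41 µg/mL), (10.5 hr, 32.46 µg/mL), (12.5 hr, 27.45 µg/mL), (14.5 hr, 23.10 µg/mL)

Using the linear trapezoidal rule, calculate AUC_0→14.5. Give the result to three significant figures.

Trapezoidal AUC_0→14.5:
  [0→6]: (0.00+44.57)/2 × 6 = 133.71
  [6→6.5]: (44.57+43.41)/2 × 0.5 = 21.995
  [6.5→10.5]: (43.41+32.46)/2 × 4 = 151.74
  [10.5→12.5]: (32.46+27.45)/2 × 2 = 59.91
  [12.5→14.5]: (27.45+23.10)/2 × 2 = 50.55
  Sum = 417.905 µg/mL·hr

AUC = 418 µg/mL·hr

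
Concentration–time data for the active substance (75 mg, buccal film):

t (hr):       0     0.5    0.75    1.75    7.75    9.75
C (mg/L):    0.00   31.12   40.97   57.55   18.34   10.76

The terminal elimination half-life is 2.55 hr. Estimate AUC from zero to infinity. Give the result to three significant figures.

AUC = 362 mg/L·hr

Trapezoidal AUC_0→9.75:
  [0→0.5]: (0.00+31.12)/2 × 0.5 = 7.78
  [0.5→0.75]: (31.12+40.97)/2 × 0.25 = 9.01125
  [0.75→1.75]: (40.97+57.55)/2 × 1 = 49.26
  [1.75→7.75]: (57.55+18.34)/2 × 6 = 227.67
  [7.75→9.75]: (18.34+10.76)/2 × 2 = 29.1
  Sum = 322.82125 mg/L·hr
k_e = ln2 / t½ = 0.693147 / 2.55 = 0.2718 hr^-1
Extrapolated tail: C_last / k_e = 10.76 / 0.2718 = 39.588
AUC_0→∞ = 322.82125 + 39.588 = 362.40925 mg/L·hr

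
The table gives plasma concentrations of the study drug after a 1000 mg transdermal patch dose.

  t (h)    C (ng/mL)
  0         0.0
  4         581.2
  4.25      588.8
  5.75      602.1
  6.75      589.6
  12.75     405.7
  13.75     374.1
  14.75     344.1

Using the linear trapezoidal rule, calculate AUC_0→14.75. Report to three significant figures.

AUC = 6530 ng/mL·h

Trapezoidal AUC_0→14.75:
  [0→4]: (0.0+581.2)/2 × 4 = 1162.4
  [4→4.25]: (581.2+588.8)/2 × 0.25 = 146.25
  [4.25→5.75]: (588.8+602.1)/2 × 1.5 = 893.175
  [5.75→6.75]: (602.1+589.6)/2 × 1 = 595.85
  [6.75→12.75]: (589.6+405.7)/2 × 6 = 2985.9
  [12.75→13.75]: (405.7+374.1)/2 × 1 = 389.9
  [13.75→14.75]: (374.1+344.1)/2 × 1 = 359.1
  Sum = 6532.575 ng/mL·h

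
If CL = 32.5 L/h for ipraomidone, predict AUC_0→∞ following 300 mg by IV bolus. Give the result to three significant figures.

AUC = 9.23 mg/L·h

AUC_0→∞ = Dose_iv / CL
        = 300 / 32.5 = 9.23077 mg/L·h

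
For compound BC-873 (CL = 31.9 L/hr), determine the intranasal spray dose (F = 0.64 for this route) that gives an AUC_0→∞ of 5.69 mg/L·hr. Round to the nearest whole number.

Dose = CL × AUC_0→∞ / F
     = 31.9 × 5.69 / 0.64 = 283.611 mg

Dose = 284 mg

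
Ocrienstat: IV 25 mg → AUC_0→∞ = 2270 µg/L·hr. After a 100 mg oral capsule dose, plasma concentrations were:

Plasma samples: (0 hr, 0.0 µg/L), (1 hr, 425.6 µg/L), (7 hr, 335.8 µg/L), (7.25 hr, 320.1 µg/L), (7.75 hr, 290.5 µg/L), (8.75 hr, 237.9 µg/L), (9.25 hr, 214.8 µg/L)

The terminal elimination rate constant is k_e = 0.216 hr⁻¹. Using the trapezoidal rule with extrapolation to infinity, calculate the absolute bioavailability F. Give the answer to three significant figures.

Trapezoidal AUC_0→9.25 (oral capsule):
  [0→1]: (0.0+425.6)/2 × 1 = 212.8
  [1→7]: (425.6+335.8)/2 × 6 = 2284.2
  [7→7.25]: (335.8+320.1)/2 × 0.25 = 81.9875
  [7.25→7.75]: (320.1+290.5)/2 × 0.5 = 152.65
  [7.75→8.75]: (290.5+237.9)/2 × 1 = 264.2
  [8.75→9.25]: (237.9+214.8)/2 × 0.5 = 113.175
  Sum = 3109.0125 µg/L·hr
Tail: C_last/k_e = 214.8/0.216 = 994.444
AUC_0→∞ (oral capsule) = 3109.0125 + 994.444 = 4103.4565 µg/L·hr
F = (AUC_ev/D_ev)/(AUC_iv/D_iv) = (4103.4565/100)/(2270/25) = 41.034565/90.8 = 0.4519

F = 0.452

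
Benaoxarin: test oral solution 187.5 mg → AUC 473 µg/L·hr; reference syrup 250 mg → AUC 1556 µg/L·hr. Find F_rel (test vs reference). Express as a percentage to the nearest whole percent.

F_rel = 41%

F_rel = (AUC_test/D_test) / (AUC_ref/D_ref)
      = (473/187.5) / (1556/250)
      = 2.52267 / 6.224 = 0.4053 = 40.53%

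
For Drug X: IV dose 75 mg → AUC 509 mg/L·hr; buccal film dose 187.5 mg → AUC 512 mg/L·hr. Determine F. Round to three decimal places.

F = (AUC_ev / D_ev) / (AUC_iv / D_iv)
  = (512/187.5) / (509/75)
  = 2.73067 / 6.78667 = 0.4024

F = 0.402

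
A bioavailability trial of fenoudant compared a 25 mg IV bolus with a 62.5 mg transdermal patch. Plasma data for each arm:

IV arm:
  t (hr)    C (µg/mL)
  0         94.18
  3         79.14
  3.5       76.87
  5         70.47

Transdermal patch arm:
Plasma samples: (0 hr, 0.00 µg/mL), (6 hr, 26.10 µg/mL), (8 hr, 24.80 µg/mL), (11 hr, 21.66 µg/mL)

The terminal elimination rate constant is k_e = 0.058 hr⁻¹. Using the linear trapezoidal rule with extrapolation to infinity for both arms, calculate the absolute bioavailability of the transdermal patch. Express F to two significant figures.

Trapezoidal AUC_0→5 (IV):
  [0→3]: (94.18+79.14)/2 × 3 = 259.98
  [3→3.5]: (79.14+76.87)/2 × 0.5 = 39.0025
  [3.5→5]: (76.87+70.47)/2 × 1.5 = 110.505
  Sum = 409.4875 µg/mL·hr
IV tail: 70.47/0.058 = 1215.000; AUC_iv,0→∞ = 409.4875 + 1215.000 = 1624.4875 µg/mL·hr
Trapezoidal AUC_0→11 (transdermal patch):
  [0→6]: (0.00+26.10)/2 × 6 = 78.3
  [6→8]: (26.10+24.80)/2 × 2 = 50.9
  [8→11]: (24.80+21.66)/2 × 3 = 69.69
  Sum = 198.89 µg/mL·hr
transdermal patch tail: 21.66/0.058 = 373.448; AUC_ev,0→∞ = 198.89 + 373.448 = 572.338 µg/mL·hr
F = (AUC_ev/D_ev)/(AUC_iv/D_iv) = (572.338/62.5)/(1624.4875/25) = 9.157408/64.9795 = 0.1409

F = 0.14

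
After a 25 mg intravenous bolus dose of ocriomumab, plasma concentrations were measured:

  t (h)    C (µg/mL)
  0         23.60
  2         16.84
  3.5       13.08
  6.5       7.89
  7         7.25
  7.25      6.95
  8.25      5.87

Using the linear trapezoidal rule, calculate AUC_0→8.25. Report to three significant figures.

Trapezoidal AUC_0→8.25:
  [0→2]: (23.60+16.84)/2 × 2 = 40.44
  [2→3.5]: (16.84+13.08)/2 × 1.5 = 22.44
  [3.5→6.5]: (13.08+7.89)/2 × 3 = 31.455
  [6.5→7]: (7.89+7.25)/2 × 0.5 = 3.785
  [7→7.25]: (7.25+6.95)/2 × 0.25 = 1.775
  [7.25→8.25]: (6.95+5.87)/2 × 1 = 6.41
  Sum = 106.305 µg/mL·h

AUC = 106 µg/mL·h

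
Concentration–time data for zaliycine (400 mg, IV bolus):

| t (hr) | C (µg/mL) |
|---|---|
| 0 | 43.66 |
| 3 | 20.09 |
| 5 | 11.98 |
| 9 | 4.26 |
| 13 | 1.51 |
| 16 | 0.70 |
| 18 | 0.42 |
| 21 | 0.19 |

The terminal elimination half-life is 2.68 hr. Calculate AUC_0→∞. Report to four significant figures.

Trapezoidal AUC_0→21:
  [0→3]: (43.66+20.09)/2 × 3 = 95.625
  [3→5]: (20.09+11.98)/2 × 2 = 32.07
  [5→9]: (11.98+4.26)/2 × 4 = 32.48
  [9→13]: (4.26+1.51)/2 × 4 = 11.54
  [13→16]: (1.51+0.70)/2 × 3 = 3.315
  [16→18]: (0.70+0.42)/2 × 2 = 1.12
  [18→21]: (0.42+0.19)/2 × 3 = 0.915
  Sum = 177.065 µg/mL·hr
k_e = ln2 / t½ = 0.693147 / 2.68 = 0.2586 hr^-1
Extrapolated tail: C_last / k_e = 0.19 / 0.2586 = 0.735
AUC_0→∞ = 177.065 + 0.735 = 177.8 µg/mL·hr

AUC = 177.8 µg/mL·hr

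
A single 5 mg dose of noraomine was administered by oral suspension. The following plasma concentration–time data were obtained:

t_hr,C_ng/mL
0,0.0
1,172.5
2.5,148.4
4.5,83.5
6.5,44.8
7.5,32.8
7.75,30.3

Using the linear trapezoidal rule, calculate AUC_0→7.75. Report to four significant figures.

AUC = 733.8 ng/mL·hr

Trapezoidal AUC_0→7.75:
  [0→1]: (0.0+172.5)/2 × 1 = 86.25
  [1→2.5]: (172.5+148.4)/2 × 1.5 = 240.675
  [2.5→4.5]: (148.4+83.5)/2 × 2 = 231.9
  [4.5→6.5]: (83.5+44.8)/2 × 2 = 128.3
  [6.5→7.5]: (44.8+32.8)/2 × 1 = 38.8
  [7.5→7.75]: (32.8+30.3)/2 × 0.25 = 7.8875
  Sum = 733.8125 ng/mL·hr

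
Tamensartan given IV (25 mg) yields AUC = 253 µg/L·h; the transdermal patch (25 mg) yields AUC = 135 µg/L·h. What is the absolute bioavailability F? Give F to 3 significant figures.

F = 0.534

F = (AUC_ev / D_ev) / (AUC_iv / D_iv)
  = (135/25) / (253/25)
  = 5.4 / 10.12 = 0.5336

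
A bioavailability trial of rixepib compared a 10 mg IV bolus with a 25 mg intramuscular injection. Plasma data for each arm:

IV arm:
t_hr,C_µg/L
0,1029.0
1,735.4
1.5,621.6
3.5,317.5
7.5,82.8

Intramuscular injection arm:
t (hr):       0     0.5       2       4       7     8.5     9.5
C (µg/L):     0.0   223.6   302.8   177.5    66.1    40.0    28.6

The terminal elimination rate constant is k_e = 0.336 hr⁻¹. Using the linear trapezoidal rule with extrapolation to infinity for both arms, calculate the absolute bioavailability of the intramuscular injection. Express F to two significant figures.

F = 0.19

Trapezoidal AUC_0→7.5 (IV):
  [0→1]: (1029.0+735.4)/2 × 1 = 882.2
  [1→1.5]: (735.4+621.6)/2 × 0.5 = 339.25
  [1.5→3.5]: (621.6+317.5)/2 × 2 = 939.1
  [3.5→7.5]: (317.5+82.8)/2 × 4 = 800.6
  Sum = 2961.15 µg/L·hr
IV tail: 82.8/0.336 = 246.429; AUC_iv,0→∞ = 2961.15 + 246.429 = 3207.579 µg/L·hr
Trapezoidal AUC_0→9.5 (intramuscular injection):
  [0→0.5]: (0.0+223.6)/2 × 0.5 = 55.9
  [0.5→2]: (223.6+302.8)/2 × 1.5 = 394.8
  [2→4]: (302.8+177.5)/2 × 2 = 480.3
  [4→7]: (177.5+66.1)/2 × 3 = 365.4
  [7→8.5]: (66.1+40.0)/2 × 1.5 = 79.575
  [8.5→9.5]: (40.0+28.6)/2 × 1 = 34.3
  Sum = 1410.275 µg/L·hr
intramuscular injection tail: 28.6/0.336 = 85.119; AUC_ev,0→∞ = 1410.275 + 85.119 = 1495.394 µg/L·hr
F = (AUC_ev/D_ev)/(AUC_iv/D_iv) = (1495.394/25)/(3207.579/10) = 59.81576/320.7579 = 0.1865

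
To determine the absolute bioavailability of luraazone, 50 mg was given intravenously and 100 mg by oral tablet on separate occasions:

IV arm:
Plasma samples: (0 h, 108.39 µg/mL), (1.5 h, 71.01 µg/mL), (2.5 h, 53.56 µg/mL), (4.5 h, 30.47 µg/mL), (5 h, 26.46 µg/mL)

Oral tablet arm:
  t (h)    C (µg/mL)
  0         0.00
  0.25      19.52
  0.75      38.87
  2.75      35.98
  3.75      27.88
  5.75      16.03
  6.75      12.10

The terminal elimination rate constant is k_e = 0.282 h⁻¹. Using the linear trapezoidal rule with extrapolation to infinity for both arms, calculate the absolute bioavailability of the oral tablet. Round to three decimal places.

Trapezoidal AUC_0→5 (IV):
  [0→1.5]: (108.39+71.01)/2 × 1.5 = 134.55
  [1.5→2.5]: (71.01+53.56)/2 × 1 = 62.285
  [2.5→4.5]: (53.56+30.47)/2 × 2 = 84.03
  [4.5→5]: (30.47+26.46)/2 × 0.5 = 14.2325
  Sum = 295.0975 µg/mL·h
IV tail: 26.46/0.282 = 93.830; AUC_iv,0→∞ = 295.0975 + 93.830 = 388.9275 µg/mL·h
Trapezoidal AUC_0→6.75 (oral tablet):
  [0→0.25]: (0.00+19.52)/2 × 0.25 = 2.44
  [0.25→0.75]: (19.52+38.87)/2 × 0.5 = 14.5975
  [0.75→2.75]: (38.87+35.98)/2 × 2 = 74.85
  [2.75→3.75]: (35.98+27.88)/2 × 1 = 31.93
  [3.75→5.75]: (27.88+16.03)/2 × 2 = 43.91
  [5.75→6.75]: (16.03+12.10)/2 × 1 = 14.065
  Sum = 181.7925 µg/mL·h
oral tablet tail: 12.10/0.282 = 42.908; AUC_ev,0→∞ = 181.7925 + 42.908 = 224.7005 µg/mL·h
F = (AUC_ev/D_ev)/(AUC_iv/D_iv) = (224.7005/100)/(388.9275/50) = 2.247005/7.77855 = 0.2889

F = 0.289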